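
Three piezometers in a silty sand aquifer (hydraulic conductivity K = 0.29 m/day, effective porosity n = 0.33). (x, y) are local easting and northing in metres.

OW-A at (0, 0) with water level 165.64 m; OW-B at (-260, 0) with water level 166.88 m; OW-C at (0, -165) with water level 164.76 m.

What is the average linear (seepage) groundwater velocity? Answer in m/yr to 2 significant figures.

2.3 m/yr

∂h/∂x = (166.88 − 165.64) / (-260 − 0) = -0.004769
∂h/∂y = (164.76 − 165.64) / (-165 − 0) = +0.005333
|∇h| = √(-0.004769² + 0.005333²) = 0.007154
Seepage velocity v = K·i/n = 0.29 × 0.007154 / 0.33 = 0.006287 m/day = 2.296 m/yr.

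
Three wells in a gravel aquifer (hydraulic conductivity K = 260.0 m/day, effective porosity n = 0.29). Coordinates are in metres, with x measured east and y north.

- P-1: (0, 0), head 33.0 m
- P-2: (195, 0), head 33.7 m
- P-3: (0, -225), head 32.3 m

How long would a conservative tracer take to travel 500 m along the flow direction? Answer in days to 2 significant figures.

120 days

∂h/∂x = (33.7 − 33.0) / (195 − 0) = +0.003590
∂h/∂y = (32.3 − 33.0) / (-225 − 0) = +0.003111
|∇h| = √(0.003590² + 0.003111²) = 0.00475
Seepage velocity v = K·i/n = 260.0 × 0.00475 / 0.29 = 4.259 m/day.
t = 500 / 4.259 = 117.4 days.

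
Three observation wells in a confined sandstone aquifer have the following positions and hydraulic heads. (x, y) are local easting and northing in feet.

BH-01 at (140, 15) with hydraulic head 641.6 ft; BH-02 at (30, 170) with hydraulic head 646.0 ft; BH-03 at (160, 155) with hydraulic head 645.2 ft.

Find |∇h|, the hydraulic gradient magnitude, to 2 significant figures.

Taking BH-01 as reference: BH-02−BH-01 = (-110, 155, +4.4); BH-03−BH-01 = (20, 140, +3.6).
Determinant of the coordinate differences = (-110)·140 − 20·155 = -18500.
∂h/∂x = [(+4.4)·140 − (+3.6)·155] / -18500 = -0.003135
∂h/∂y = [(-110)·(+3.6) − 20·(+4.4)] / -18500 = +0.02616
|∇h| = √(-0.003135² + 0.02616²) = 0.02635

0.026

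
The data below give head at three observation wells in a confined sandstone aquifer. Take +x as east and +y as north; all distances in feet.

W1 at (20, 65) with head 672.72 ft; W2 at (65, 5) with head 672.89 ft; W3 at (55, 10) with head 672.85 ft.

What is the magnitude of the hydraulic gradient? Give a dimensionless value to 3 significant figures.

Three-point gradient (reference W1): Δ to W2 = (45, -60, +0.17), Δ to W3 = (35, -55, +0.13).
∂h/∂x = +0.004133, ∂h/∂y = +0.0002667 (det = -375).
|∇h| = √(0.004133² + 0.0002667²) = 0.004142

0.00414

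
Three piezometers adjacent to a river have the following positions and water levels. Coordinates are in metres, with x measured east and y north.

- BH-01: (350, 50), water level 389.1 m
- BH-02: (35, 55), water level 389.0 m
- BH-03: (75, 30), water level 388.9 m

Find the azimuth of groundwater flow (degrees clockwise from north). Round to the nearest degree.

185°

Differences from BH-01: to BH-02 (Δx, Δy, Δh) = (-315, 5, -0.1); to BH-03 = (-275, -20, -0.2).
Determinant of the coordinate differences = (-315)·(-20) − (-275)·5 = 7675.
∂h/∂x = [(-0.1)·(-20) − (-0.2)·5] / 7675 = +0.0003909
∂h/∂y = [(-315)·(-0.2) − (-275)·(-0.1)] / 7675 = +0.004625
Flow direction (−∇h) has components (-0.0003909 E, -0.004625 N).
Azimuth = atan2(E, N) = atan2(-0.0003909, -0.004625) = 184.8° ≈ 185°.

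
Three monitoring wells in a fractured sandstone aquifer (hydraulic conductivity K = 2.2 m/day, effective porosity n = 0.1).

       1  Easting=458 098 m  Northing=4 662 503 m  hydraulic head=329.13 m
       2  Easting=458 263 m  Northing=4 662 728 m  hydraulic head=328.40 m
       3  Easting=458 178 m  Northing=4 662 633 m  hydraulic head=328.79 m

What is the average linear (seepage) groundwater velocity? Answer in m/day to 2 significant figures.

0.12 m/day

Taking 1 as reference: 2−1 = (165, 225, -0.73); 3−1 = (80, 130, -0.34).
Determinant of the coordinate differences = 165·130 − 80·225 = 3450.
∂h/∂x = [(-0.73)·130 − (-0.34)·225] / 3450 = -0.005333
∂h/∂y = [165·(-0.34) − 80·(-0.73)] / 3450 = +0.0006667
|∇h| = √(-0.005333² + 0.0006667²) = 0.005375
Seepage velocity v = K·i/n = 2.2 × 0.005375 / 0.1 = 0.1182 m/day.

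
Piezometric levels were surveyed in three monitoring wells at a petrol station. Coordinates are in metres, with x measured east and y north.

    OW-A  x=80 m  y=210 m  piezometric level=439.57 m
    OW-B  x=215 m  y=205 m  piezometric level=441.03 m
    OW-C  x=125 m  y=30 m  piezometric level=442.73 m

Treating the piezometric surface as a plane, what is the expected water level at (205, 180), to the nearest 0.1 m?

Taking OW-A as reference: OW-B−OW-A = (135, -5, +1.46); OW-C−OW-A = (45, -180, +3.16).
Determinant of the coordinate differences = 135·(-180) − 45·(-5) = -24075.
∂h/∂x = [(+1.46)·(-180) − (+3.16)·(-5)] / -24075 = +0.01026
∂h/∂y = [135·(+3.16) − 45·(+1.46)] / -24075 = -0.01499
h(205, 180) = 439.57 + (+0.01026)·(125) + (-0.01499)·(-30) = 439.57 +1.282 +0.450 = 441.302 m.

441.3 m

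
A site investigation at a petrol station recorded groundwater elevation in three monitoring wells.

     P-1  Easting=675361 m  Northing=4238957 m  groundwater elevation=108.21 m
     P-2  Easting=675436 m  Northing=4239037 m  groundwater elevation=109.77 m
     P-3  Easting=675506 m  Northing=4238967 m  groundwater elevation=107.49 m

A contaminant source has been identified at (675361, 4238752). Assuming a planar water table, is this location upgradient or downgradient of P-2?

downgradient

Taking P-1 as reference: P-2−P-1 = (75, 80, +1.56); P-3−P-1 = (145, 10, -0.72).
Solve a·Δx + b·Δy = Δh: det = 75·10 − 145·80 = -10850.
∂h/∂x = [(+1.56)·10 − (-0.72)·80] / -10850 = -0.006747
∂h/∂y = [75·(-0.72) − 145·(+1.56)] / -10850 = +0.02582
Head at (675361, 4238752) = 108.21 + (-0.006747)·(0) + (+0.02582)·(-205) = 102.92 m.
That is lower than the 109.77 m at P-2, so the point is downgradient.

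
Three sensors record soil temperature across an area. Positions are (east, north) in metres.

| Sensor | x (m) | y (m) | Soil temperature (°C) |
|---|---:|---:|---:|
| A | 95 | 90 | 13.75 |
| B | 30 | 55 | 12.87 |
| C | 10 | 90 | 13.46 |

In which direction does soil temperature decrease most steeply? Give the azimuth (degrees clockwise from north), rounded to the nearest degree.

Taking A as reference: B−A = (-65, -35, -0.88); C−A = (-85, 0, -0.29).
Solve a·Δx + b·Δy = ΔT: det = (-65)·0 − (-85)·(-35) = -2975.
∂T/∂x = [(-0.88)·0 − (-0.29)·(-35)] / -2975 = +0.003412
∂T/∂y = [(-65)·(-0.29) − (-85)·(-0.88)] / -2975 = +0.01881
Steepest decrease is along −∇f: components (-0.003412 E, -0.01881 N).
Azimuth = atan2(-0.003412, -0.01881) = 190.3° ≈ 190°.

190°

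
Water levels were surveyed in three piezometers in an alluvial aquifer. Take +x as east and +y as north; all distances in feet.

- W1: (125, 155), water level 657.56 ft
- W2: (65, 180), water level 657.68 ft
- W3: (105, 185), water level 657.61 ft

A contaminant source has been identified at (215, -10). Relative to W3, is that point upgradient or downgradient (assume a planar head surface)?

downgradient

Differences from W1: to W2 (Δx, Δy, Δh) = (-60, 25, +0.12); to W3 = (-20, 30, +0.05).
Solve a·Δx + b·Δy = Δh: det = (-60)·30 − (-20)·25 = -1300.
∂h/∂x = [(+0.12)·30 − (+0.05)·25] / -1300 = -0.001808
∂h/∂y = [(-60)·(+0.05) − (-20)·(+0.12)] / -1300 = +0.0004615
Head at (215, -10) = 657.56 + (-0.001808)·(90) + (+0.0004615)·(-165) = 657.32 ft.
That is lower than the 657.61 ft at W3, so the point is downgradient.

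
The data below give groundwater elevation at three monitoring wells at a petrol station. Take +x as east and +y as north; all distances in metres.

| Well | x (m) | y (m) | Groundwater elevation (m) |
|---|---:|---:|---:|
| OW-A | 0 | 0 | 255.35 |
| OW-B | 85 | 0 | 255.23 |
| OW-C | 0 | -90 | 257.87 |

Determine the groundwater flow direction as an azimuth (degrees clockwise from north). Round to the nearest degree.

003°

∂h/∂x = (255.23 − 255.35) / (85 − 0) = -0.001412
∂h/∂y = (257.87 − 255.35) / (-90 − 0) = -0.02800
Flow direction (−∇h) has components (+0.001412 E, +0.02800 N).
Azimuth = atan2(E, N) = atan2(+0.001412, +0.02800) = 2.9° ≈ 003°.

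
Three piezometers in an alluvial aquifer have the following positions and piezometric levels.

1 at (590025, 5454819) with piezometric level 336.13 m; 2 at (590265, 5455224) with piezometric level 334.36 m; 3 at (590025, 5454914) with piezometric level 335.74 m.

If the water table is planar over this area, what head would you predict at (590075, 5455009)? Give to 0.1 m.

With h = a·x + b·y + c and 1 as origin, the differences give:
  240·a + 405·b = -1.77
  0·a + 95·b = -0.39
Eliminate b (×95 and ×405, subtract): 22800·a = -10.200 → a = ∂h/∂x = -0.0004474
Back-substitute: b = ∂h/∂y = -0.004105.
h(590075, 5455009) = 336.13 + (-0.0004474)·(50) + (-0.004105)·(190) = 336.13 -0.022 -0.780 = 335.328 m.

335.3 m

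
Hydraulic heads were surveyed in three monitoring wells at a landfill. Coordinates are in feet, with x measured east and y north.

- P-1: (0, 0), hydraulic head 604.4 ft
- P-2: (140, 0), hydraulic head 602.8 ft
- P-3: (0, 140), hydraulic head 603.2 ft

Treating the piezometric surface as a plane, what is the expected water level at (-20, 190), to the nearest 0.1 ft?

603.0 ft

∂h/∂x = (602.8 − 604.4) / (140 − 0) = -0.01143
∂h/∂y = (603.2 − 604.4) / (140 − 0) = -0.008571
h(-20, 190) = 604.4 + (-0.01143)·(-20) + (-0.008571)·(190) = 604.4 +0.229 -1.629 = 603.000 ft.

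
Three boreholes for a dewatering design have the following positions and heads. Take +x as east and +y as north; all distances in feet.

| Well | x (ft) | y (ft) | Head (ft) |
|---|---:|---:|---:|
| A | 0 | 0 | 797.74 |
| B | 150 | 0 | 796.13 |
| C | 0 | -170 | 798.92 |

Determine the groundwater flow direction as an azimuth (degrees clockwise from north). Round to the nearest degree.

057°

∂h/∂x = (796.13 − 797.74) / (150 − 0) = -0.01073
∂h/∂y = (798.92 − 797.74) / (-170 − 0) = -0.006941
Flow direction (−∇h) has components (+0.01073 E, +0.006941 N).
Azimuth = atan2(E, N) = atan2(+0.01073, +0.006941) = 57.1° ≈ 057°.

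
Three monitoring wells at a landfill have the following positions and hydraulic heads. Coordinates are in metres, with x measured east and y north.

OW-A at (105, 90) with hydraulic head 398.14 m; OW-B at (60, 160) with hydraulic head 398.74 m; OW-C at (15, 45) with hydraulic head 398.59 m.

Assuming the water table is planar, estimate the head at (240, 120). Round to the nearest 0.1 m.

397.3 m

With h = a·x + b·y + c and OW-A as origin, the differences give:
  (-45)·a + 70·b = +0.60
  (-90)·a + (-45)·b = +0.45
Eliminate b (×(-45) and ×70, subtract): 8325·a = -58.500 → a = ∂h/∂x = -0.007027
Back-substitute: b = ∂h/∂y = +0.004054.
h(240, 120) = 398.14 + (-0.007027)·(135) + (+0.004054)·(30) = 398.14 -0.949 +0.122 = 397.313 m.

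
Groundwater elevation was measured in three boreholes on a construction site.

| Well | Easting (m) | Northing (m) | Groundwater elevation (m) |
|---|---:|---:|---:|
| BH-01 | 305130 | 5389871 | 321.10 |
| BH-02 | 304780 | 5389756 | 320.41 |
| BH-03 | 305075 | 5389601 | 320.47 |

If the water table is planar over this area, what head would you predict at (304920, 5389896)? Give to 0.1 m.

320.9 m

With h = a·x + b·y + c and BH-01 as origin, the differences give:
  (-350)·a + (-115)·b = -0.69
  (-55)·a + (-270)·b = -0.63
Eliminate b (×(-270) and ×(-115), subtract): 88175·a = 113.850 → a = ∂h/∂x = +0.001291
Back-substitute: b = ∂h/∂y = +0.002070.
h(304920, 5389896) = 321.10 + (+0.001291)·(-210) + (+0.002070)·(25) = 321.10 -0.271 +0.052 = 320.881 m.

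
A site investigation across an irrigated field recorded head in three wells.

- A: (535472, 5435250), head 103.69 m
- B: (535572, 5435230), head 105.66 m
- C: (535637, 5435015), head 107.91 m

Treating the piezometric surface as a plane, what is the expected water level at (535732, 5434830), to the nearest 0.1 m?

110.6 m

Differences from A: to B (Δx, Δy, Δh) = (100, -20, +1.97); to C = (165, -235, +4.22).
Solve a·Δx + b·Δy = Δh: det = 100·(-235) − 165·(-20) = -20200.
∂h/∂x = [(+1.97)·(-235) − (+4.22)·(-20)] / -20200 = +0.01874
∂h/∂y = [100·(+4.22) − 165·(+1.97)] / -20200 = -0.004800
h(535732, 5434830) = 103.69 + (+0.01874)·(260) + (-0.004800)·(-420) = 103.69 +4.872 +2.016 = 110.578 m.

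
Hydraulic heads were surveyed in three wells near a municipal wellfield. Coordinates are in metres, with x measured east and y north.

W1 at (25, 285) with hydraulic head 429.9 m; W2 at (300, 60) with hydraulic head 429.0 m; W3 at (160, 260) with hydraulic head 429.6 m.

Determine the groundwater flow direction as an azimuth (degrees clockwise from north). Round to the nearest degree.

131°

With h = a·x + b·y + c and W1 as origin, the differences give:
  275·a + (-225)·b = -0.9
  135·a + (-25)·b = -0.3
Eliminate b (×(-25) and ×(-225), subtract): 23500·a = -45.00 → a = ∂h/∂x = -0.001915
Back-substitute: b = ∂h/∂y = +0.001660.
Flow direction (−∇h) has components (+0.001915 E, -0.001660 N).
Azimuth = atan2(E, N) = atan2(+0.001915, -0.001660) = 130.9° ≈ 131°.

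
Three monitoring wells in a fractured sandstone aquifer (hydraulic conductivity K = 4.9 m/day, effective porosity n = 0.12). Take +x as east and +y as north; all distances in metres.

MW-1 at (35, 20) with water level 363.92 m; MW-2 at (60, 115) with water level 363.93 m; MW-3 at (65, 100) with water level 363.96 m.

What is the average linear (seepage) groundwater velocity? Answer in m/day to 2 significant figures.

0.15 m/day

Differences from MW-1: to MW-2 (Δx, Δy, Δh) = (25, 95, +0.01); to MW-3 = (30, 80, +0.04).
Determinant of the coordinate differences = 25·80 − 30·95 = -850.
∂h/∂x = [(+0.01)·80 − (+0.04)·95] / -850 = +0.003529
∂h/∂y = [25·(+0.04) − 30·(+0.01)] / -850 = -0.0008235
|∇h| = √(0.003529² + -0.0008235²) = 0.003624
Seepage velocity v = K·i/n = 4.9 × 0.003624 / 0.12 = 0.148 m/day.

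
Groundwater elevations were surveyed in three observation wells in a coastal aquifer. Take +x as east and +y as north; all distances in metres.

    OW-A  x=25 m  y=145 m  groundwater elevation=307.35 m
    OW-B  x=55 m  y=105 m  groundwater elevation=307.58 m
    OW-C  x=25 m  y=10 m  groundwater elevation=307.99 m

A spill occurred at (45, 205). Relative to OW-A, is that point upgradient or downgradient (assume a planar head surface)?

Taking OW-A as reference: OW-B−OW-A = (30, -40, +0.23); OW-C−OW-A = (0, -135, +0.64).
Determinant of the coordinate differences = 30·(-135) − 0·(-40) = -4050.
∂h/∂x = [(+0.23)·(-135) − (+0.64)·(-40)] / -4050 = +0.001346
∂h/∂y = [30·(+0.64) − 0·(+0.23)] / -4050 = -0.004741
Head at (45, 205) = 307.35 + (+0.001346)·(20) + (-0.004741)·(60) = 307.09 m.
That is lower than the 307.35 m at OW-A, so the point is downgradient.

downgradient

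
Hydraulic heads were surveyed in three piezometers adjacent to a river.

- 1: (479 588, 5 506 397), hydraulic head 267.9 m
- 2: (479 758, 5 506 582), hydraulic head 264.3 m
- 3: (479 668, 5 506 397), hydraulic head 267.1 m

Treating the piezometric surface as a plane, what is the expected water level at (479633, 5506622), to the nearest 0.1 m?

265.1 m

Differences from 1: to 2 (Δx, Δy, Δh) = (170, 185, -3.6); to 3 = (80, 0, -0.8).
Solve a·Δx + b·Δy = Δh: det = 170·0 − 80·185 = -14800.
∂h/∂x = [(-3.6)·0 − (-0.8)·185] / -14800 = -0.010000
∂h/∂y = [170·(-0.8) − 80·(-3.6)] / -14800 = -0.01027
h(479633, 5506622) = 267.9 + (-0.010000)·(45) + (-0.01027)·(225) = 267.9 -0.450 -2.311 = 265.139 m.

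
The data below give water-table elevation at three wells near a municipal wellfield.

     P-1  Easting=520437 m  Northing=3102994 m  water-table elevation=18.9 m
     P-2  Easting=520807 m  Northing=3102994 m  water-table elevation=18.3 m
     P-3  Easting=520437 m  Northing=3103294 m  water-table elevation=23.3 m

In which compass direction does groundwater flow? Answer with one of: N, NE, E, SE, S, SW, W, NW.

∂h/∂x = (18.3 − 18.9) / (520807 − 520437) = -0.001622
∂h/∂y = (23.3 − 18.9) / (3103294 − 3102994) = +0.01467
Flow = −∇h = (+0.001622 east, -0.01467 north), which points south.

S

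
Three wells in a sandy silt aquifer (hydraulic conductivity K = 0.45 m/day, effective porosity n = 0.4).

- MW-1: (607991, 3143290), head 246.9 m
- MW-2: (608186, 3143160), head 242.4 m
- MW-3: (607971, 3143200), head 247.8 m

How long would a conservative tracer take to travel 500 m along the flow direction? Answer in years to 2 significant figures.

With h = a·x + b·y + c and MW-1 as origin, the differences give:
  195·a + (-130)·b = -4.5
  (-20)·a + (-90)·b = +0.9
Eliminate b (×(-90) and ×(-130), subtract): -20150·a = 522.00 → a = ∂h/∂x = -0.02591
Back-substitute: b = ∂h/∂y = -0.004243.
|∇h| = √(-0.02591² + -0.004243²) = 0.02626
Seepage velocity v = K·i/n = 0.45 × 0.02626 / 0.4 = 0.02954 m/day.
t = 500 / 0.02954 = 1.693e+04 days = 46.4 years.

46 years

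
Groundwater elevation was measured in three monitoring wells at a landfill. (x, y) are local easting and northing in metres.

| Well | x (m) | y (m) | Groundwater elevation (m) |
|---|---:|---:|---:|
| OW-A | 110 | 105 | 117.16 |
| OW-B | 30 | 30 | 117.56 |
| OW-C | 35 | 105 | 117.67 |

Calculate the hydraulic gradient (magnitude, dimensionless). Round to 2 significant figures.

With h = a·x + b·y + c and OW-A as origin, the differences give:
  (-80)·a + (-75)·b = +0.40
  (-75)·a + 0·b = +0.51
Eliminate b (×0 and ×(-75), subtract): -5625·a = 38.250 → a = ∂h/∂x = -0.006800
Back-substitute: b = ∂h/∂y = +0.001920.
|∇h| = √(-0.006800² + 0.001920²) = 0.007066

0.0071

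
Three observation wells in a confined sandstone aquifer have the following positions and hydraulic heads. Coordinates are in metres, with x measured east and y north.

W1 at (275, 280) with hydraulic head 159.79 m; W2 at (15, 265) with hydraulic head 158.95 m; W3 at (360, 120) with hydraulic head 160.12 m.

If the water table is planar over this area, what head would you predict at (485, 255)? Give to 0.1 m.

Differences from W1: to W2 (Δx, Δy, Δh) = (-260, -15, -0.84); to W3 = (85, -160, +0.33).
Solve a·Δx + b·Δy = Δh: det = (-260)·(-160) − 85·(-15) = 42875.
∂h/∂x = [(-0.84)·(-160) − (+0.33)·(-15)] / 42875 = +0.003250
∂h/∂y = [(-260)·(+0.33) − 85·(-0.84)] / 42875 = -0.0003359
h(485, 255) = 159.79 + (+0.003250)·(210) + (-0.0003359)·(-25) = 159.79 +0.683 +0.008 = 160.481 m.

160.5 m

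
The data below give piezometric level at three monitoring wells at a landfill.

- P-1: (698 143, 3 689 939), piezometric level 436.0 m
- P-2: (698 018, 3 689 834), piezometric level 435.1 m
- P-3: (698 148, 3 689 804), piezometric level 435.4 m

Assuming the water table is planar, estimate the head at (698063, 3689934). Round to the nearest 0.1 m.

Taking P-1 as reference: P-2−P-1 = (-125, -105, -0.9); P-3−P-1 = (5, -135, -0.6).
Determinant of the coordinate differences = (-125)·(-135) − 5·(-105) = 17400.
∂h/∂x = [(-0.9)·(-135) − (-0.6)·(-105)] / 17400 = +0.003362
∂h/∂y = [(-125)·(-0.6) − 5·(-0.9)] / 17400 = +0.004569
h(698063, 3689934) = 436.0 + (+0.003362)·(-80) + (+0.004569)·(-5) = 436.0 -0.269 -0.023 = 435.708 m.

435.7 m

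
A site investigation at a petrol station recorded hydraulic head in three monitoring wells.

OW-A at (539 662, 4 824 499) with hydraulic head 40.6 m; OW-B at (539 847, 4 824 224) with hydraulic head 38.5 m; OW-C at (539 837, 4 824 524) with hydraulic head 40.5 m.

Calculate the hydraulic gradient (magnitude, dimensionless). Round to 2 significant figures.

Three-point gradient (reference OW-A): Δ to OW-B = (185, -275, -2.1), Δ to OW-C = (175, 25, -0.1).
∂h/∂x = -0.001517, ∂h/∂y = +0.006616 (det = 52750).
|∇h| = √(-0.001517² + 0.006616²) = 0.006788

0.0068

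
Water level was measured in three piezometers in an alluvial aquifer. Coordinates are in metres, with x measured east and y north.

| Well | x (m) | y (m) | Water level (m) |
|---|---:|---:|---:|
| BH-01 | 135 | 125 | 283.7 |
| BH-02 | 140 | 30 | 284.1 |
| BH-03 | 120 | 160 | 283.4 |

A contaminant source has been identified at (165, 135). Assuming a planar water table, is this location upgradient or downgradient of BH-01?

With h = a·x + b·y + c and BH-01 as origin, the differences give:
  5·a + (-95)·b = +0.4
  (-15)·a + 35·b = -0.3
Eliminate b (×35 and ×(-95), subtract): -1250·a = -14.50 → a = ∂h/∂x = +0.01160
Back-substitute: b = ∂h/∂y = -0.003600.
Head at (165, 135) = 283.7 + (+0.01160)·(30) + (-0.003600)·(10) = 284.01 m.
That is higher than the 283.7 m at BH-01, so the point is upgradient.

upgradient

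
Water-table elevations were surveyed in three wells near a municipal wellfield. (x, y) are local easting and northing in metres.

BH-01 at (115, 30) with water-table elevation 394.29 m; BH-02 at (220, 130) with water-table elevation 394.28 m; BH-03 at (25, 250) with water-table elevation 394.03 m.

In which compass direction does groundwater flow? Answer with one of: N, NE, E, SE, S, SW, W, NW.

NW

Three-point gradient (reference BH-01): Δ to BH-02 = (105, 100, -0.01), Δ to BH-03 = (-90, 220, -0.26).
∂h/∂x = +0.0007414, ∂h/∂y = -0.0008785 (det = 32100).
Flow = −∇h = (-0.0007414 east, +0.0008785 north), which points northwest.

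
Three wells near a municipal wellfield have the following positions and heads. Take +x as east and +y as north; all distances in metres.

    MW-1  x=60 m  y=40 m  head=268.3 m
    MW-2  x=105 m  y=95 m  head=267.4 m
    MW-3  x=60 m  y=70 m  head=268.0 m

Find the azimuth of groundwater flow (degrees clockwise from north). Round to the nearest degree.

038°

With h = a·x + b·y + c and MW-1 as origin, the differences give:
  45·a + 55·b = -0.9
  0·a + 30·b = -0.3
Eliminate b (×30 and ×55, subtract): 1350·a = -10.50 → a = ∂h/∂x = -0.007778
Back-substitute: b = ∂h/∂y = -0.01000.
Flow direction (−∇h) has components (+0.007778 E, +0.01000 N).
Azimuth = atan2(E, N) = atan2(+0.007778, +0.01000) = 37.9° ≈ 038°.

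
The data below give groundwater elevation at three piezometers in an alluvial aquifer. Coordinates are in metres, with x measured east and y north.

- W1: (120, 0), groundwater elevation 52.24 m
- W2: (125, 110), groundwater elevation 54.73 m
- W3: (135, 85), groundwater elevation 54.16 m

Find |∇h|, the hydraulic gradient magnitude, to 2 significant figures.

0.023

Differences from W1: to W2 (Δx, Δy, Δh) = (5, 110, +2.49); to W3 = (15, 85, +1.92).
Determinant of the coordinate differences = 5·85 − 15·110 = -1225.
∂h/∂x = [(+2.49)·85 − (+1.92)·110] / -1225 = -0.0003673
∂h/∂y = [5·(+1.92) − 15·(+2.49)] / -1225 = +0.02265
|∇h| = √(-0.0003673² + 0.02265²) = 0.02265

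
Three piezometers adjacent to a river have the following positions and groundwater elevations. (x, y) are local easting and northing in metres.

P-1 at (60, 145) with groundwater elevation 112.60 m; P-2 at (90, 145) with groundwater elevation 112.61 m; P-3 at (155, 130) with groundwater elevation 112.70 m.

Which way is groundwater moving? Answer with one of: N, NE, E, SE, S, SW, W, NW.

Taking P-1 as reference: P-2−P-1 = (30, 0, +0.01); P-3−P-1 = (95, -15, +0.10).
Determinant of the coordinate differences = 30·(-15) − 95·0 = -450.
∂h/∂x = [(+0.01)·(-15) − (+0.10)·0] / -450 = +0.0003333
∂h/∂y = [30·(+0.10) − 95·(+0.01)] / -450 = -0.004556
Flow = −∇h = (-0.0003333 east, +0.004556 north), which points north.

N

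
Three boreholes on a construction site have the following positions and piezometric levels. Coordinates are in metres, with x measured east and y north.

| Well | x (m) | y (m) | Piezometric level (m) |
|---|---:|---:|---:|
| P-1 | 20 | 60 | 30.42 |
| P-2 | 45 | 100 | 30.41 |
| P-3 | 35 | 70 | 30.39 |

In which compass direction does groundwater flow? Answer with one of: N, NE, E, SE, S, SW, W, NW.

SE

With h = a·x + b·y + c and P-1 as origin, the differences give:
  25·a + 40·b = -0.01
  15·a + 10·b = -0.03
Eliminate b (×10 and ×40, subtract): -350·a = 1.100 → a = ∂h/∂x = -0.003143
Back-substitute: b = ∂h/∂y = +0.001714.
Flow = −∇h = (+0.003143 east, -0.001714 north), which points southeast.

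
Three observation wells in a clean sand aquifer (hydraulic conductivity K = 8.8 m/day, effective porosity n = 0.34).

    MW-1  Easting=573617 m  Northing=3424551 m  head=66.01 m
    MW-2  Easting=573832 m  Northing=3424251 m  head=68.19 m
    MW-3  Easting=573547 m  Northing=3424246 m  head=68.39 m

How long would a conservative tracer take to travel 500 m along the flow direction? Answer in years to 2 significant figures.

With h = a·x + b·y + c and MW-1 as origin, the differences give:
  215·a + (-300)·b = +2.18
  (-70)·a + (-305)·b = +2.38
Eliminate b (×(-305) and ×(-300), subtract): -86575·a = 49.100 → a = ∂h/∂x = -0.0005671
Back-substitute: b = ∂h/∂y = -0.007673.
|∇h| = √(-0.0005671² + -0.007673²) = 0.007694
Seepage velocity v = K·i/n = 8.8 × 0.007694 / 0.34 = 0.1991 m/day.
t = 500 / 0.1991 = 2511 days = 6.87 years.

6.9 years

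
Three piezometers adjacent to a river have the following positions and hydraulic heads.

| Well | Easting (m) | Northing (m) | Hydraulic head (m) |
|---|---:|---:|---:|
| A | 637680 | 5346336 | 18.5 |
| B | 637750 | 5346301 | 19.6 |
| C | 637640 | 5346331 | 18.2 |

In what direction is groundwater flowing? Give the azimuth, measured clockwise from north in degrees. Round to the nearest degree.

325°

Differences from A: to B (Δx, Δy, Δh) = (70, -35, +1.1); to C = (-40, -5, -0.3).
Solve a·Δx + b·Δy = Δh: det = 70·(-5) − (-40)·(-35) = -1750.
∂h/∂x = [(+1.1)·(-5) − (-0.3)·(-35)] / -1750 = +0.009143
∂h/∂y = [70·(-0.3) − (-40)·(+1.1)] / -1750 = -0.01314
Flow direction (−∇h) has components (-0.009143 E, +0.01314 N).
Azimuth = atan2(E, N) = atan2(-0.009143, +0.01314) = 325.2° ≈ 325°.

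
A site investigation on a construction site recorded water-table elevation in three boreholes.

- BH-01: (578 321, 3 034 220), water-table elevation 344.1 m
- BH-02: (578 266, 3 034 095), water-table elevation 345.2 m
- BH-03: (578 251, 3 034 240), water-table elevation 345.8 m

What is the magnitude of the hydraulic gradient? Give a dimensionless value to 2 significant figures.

With h = a·x + b·y + c and BH-01 as origin, the differences give:
  (-55)·a + (-125)·b = +1.1
  (-70)·a + 20·b = +1.7
Eliminate b (×20 and ×(-125), subtract): -9850·a = 234.50 → a = ∂h/∂x = -0.02381
Back-substitute: b = ∂h/∂y = +0.001675.
|∇h| = √(-0.02381² + 0.001675²) = 0.02387

0.024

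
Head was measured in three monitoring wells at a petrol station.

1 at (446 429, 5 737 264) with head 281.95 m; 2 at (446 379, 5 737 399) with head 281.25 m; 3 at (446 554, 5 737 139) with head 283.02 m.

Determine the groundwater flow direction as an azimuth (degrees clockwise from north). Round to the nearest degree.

Taking 1 as reference: 2−1 = (-50, 135, -0.70); 3−1 = (125, -125, +1.07).
Determinant of the coordinate differences = (-50)·(-125) − 125·135 = -10625.
∂h/∂x = [(-0.70)·(-125) − (+1.07)·135] / -10625 = +0.005360
∂h/∂y = [(-50)·(+1.07) − 125·(-0.70)] / -10625 = -0.003200
Flow direction (−∇h) has components (-0.005360 E, +0.003200 N).
Azimuth = atan2(E, N) = atan2(-0.005360, +0.003200) = 300.8° ≈ 301°.

301°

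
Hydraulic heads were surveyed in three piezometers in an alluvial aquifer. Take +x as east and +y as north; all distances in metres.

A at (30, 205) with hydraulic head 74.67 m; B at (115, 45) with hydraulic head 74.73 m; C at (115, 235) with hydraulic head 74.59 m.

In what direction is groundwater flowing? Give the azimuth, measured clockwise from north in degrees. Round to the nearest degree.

Differences from A: to B (Δx, Δy, Δh) = (85, -160, +0.06); to C = (85, 30, -0.08).
Solve a·Δx + b·Δy = Δh: det = 85·30 − 85·(-160) = 16150.
∂h/∂x = [(+0.06)·30 − (-0.08)·(-160)] / 16150 = -0.0006811
∂h/∂y = [85·(-0.08) − 85·(+0.06)] / 16150 = -0.0007368
Flow direction (−∇h) has components (+0.0006811 E, +0.0007368 N).
Azimuth = atan2(E, N) = atan2(+0.0006811, +0.0007368) = 42.7° ≈ 043°.

043°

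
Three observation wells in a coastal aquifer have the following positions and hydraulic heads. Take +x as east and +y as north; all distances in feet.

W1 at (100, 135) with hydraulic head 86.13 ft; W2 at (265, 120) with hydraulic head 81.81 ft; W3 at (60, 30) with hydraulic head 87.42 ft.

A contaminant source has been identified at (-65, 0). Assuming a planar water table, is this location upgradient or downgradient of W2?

With h = a·x + b·y + c and W1 as origin, the differences give:
  165·a + (-15)·b = -4.32
  (-40)·a + (-105)·b = +1.29
Eliminate b (×(-105) and ×(-15), subtract): -17925·a = 472.950 → a = ∂h/∂x = -0.02638
Back-substitute: b = ∂h/∂y = -0.002234.
Head at (-65, 0) = 86.13 + (-0.02638)·(-165) + (-0.002234)·(-135) = 90.79 ft.
That is higher than the 81.81 ft at W2, so the point is upgradient.

upgradient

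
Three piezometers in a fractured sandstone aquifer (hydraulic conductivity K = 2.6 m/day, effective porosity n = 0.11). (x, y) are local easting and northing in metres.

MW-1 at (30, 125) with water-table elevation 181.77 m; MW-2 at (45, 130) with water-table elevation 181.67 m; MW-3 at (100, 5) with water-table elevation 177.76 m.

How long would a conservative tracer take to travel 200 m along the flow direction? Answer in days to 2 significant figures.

Three-point gradient (reference MW-1): Δ to MW-2 = (15, 5, -0.10), Δ to MW-3 = (70, -120, -4.01).
∂h/∂x = -0.01491, ∂h/∂y = +0.02472 (det = -2150).
|∇h| = √(-0.01491² + 0.02472²) = 0.02887
Seepage velocity v = K·i/n = 2.6 × 0.02887 / 0.11 = 0.6824 m/day.
t = 200 / 0.6824 = 293.1 days.

290 days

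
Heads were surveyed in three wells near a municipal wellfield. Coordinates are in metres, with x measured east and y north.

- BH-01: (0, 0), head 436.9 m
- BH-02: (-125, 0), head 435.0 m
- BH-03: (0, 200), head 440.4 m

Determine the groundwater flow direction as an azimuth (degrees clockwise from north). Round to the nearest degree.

221°

∂h/∂x = (435.0 − 436.9) / (-125 − 0) = +0.01520
∂h/∂y = (440.4 − 436.9) / (200 − 0) = +0.01750
Flow direction (−∇h) has components (-0.01520 E, -0.01750 N).
Azimuth = atan2(E, N) = atan2(-0.01520, -0.01750) = 221.0° ≈ 221°.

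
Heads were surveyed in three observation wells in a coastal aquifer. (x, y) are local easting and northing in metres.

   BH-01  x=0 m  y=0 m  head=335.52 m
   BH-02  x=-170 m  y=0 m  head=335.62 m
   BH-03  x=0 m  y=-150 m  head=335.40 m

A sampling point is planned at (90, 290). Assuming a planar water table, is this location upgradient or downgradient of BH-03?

upgradient

∂h/∂x = (335.62 − 335.52) / (-170 − 0) = -0.0005882
∂h/∂y = (335.40 − 335.52) / (-150 − 0) = +0.0008000
Head at (90, 290) = 335.52 + (-0.0005882)·(90) + (+0.0008000)·(290) = 335.70 m.
That is higher than the 335.40 m at BH-03, so the point is upgradient.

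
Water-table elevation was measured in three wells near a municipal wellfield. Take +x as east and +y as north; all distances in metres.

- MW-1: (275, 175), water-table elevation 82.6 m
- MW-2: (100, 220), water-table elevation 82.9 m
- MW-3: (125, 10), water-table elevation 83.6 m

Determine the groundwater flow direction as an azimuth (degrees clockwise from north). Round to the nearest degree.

With h = a·x + b·y + c and MW-1 as origin, the differences give:
  (-175)·a + 45·b = +0.3
  (-150)·a + (-165)·b = +1.0
Eliminate b (×(-165) and ×45, subtract): 35625·a = -94.50 → a = ∂h/∂x = -0.002653
Back-substitute: b = ∂h/∂y = -0.003649.
Flow direction (−∇h) has components (+0.002653 E, +0.003649 N).
Azimuth = atan2(E, N) = atan2(+0.002653, +0.003649) = 36.0° ≈ 036°.

036°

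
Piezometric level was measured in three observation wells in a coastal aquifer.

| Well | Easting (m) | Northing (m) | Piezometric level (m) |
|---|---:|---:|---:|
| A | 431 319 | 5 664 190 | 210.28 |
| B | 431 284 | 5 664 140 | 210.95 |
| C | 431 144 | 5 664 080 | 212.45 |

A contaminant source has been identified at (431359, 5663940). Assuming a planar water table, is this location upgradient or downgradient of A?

Differences from A: to B (Δx, Δy, Δh) = (-35, -50, +0.67); to C = (-175, -110, +2.17).
Solve a·Δx + b·Δy = Δh: det = (-35)·(-110) − (-175)·(-50) = -4900.
∂h/∂x = [(+0.67)·(-110) − (+2.17)·(-50)] / -4900 = -0.007102
∂h/∂y = [(-35)·(+2.17) − (-175)·(+0.67)] / -4900 = -0.008429
Head at (431359, 5663940) = 210.28 + (-0.007102)·(40) + (-0.008429)·(-250) = 212.10 m.
That is higher than the 210.28 m at A, so the point is upgradient.

upgradient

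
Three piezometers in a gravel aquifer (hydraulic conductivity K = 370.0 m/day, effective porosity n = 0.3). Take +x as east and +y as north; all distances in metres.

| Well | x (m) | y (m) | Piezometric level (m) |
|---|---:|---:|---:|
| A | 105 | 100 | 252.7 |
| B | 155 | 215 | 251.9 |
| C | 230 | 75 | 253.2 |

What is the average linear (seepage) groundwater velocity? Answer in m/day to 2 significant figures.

With h = a·x + b·y + c and A as origin, the differences give:
  50·a + 115·b = -0.8
  125·a + (-25)·b = +0.5
Eliminate b (×(-25) and ×115, subtract): -15625·a = -37.50 → a = ∂h/∂x = +0.002400
Back-substitute: b = ∂h/∂y = -0.008000.
|∇h| = √(0.002400² + -0.008000²) = 0.008352
Seepage velocity v = K·i/n = 370.0 × 0.008352 / 0.3 = 10.3 m/day.

10 m/day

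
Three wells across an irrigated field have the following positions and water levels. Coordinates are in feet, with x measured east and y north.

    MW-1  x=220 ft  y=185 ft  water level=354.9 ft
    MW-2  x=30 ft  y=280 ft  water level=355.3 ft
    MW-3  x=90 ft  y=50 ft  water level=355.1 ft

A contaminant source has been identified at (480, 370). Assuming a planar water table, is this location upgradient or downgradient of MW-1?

downgradient

Three-point gradient (reference MW-1): Δ to MW-2 = (-190, 95, +0.4), Δ to MW-3 = (-130, -135, +0.2).
∂h/∂x = -0.001921, ∂h/∂y = +0.0003684 (det = 38000).
Head at (480, 370) = 354.9 + (-0.001921)·(260) + (+0.0003684)·(185) = 354.47 ft.
That is lower than the 354.9 ft at MW-1, so the point is downgradient.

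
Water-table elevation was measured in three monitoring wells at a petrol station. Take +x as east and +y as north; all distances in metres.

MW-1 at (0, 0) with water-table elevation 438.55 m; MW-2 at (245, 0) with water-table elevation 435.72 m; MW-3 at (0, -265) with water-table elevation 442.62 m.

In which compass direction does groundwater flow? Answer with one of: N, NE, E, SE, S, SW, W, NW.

NE

∂h/∂x = (435.72 − 438.55) / (245 − 0) = -0.01155
∂h/∂y = (442.62 − 438.55) / (-265 − 0) = -0.01536
Flow = −∇h = (+0.01155 east, +0.01536 north), which points northeast.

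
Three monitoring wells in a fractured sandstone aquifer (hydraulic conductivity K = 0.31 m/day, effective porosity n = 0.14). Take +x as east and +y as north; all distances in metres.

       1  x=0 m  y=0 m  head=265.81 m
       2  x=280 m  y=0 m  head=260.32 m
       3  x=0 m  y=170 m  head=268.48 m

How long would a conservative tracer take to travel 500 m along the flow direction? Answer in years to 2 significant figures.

25 years

∂h/∂x = (260.32 − 265.81) / (280 − 0) = -0.01961
∂h/∂y = (268.48 − 265.81) / (170 − 0) = +0.01571
|∇h| = √(-0.01961² + 0.01571²) = 0.02513
Seepage velocity v = K·i/n = 0.31 × 0.02513 / 0.14 = 0.05564 m/day.
t = 500 / 0.05564 = 8986 days = 24.6 years.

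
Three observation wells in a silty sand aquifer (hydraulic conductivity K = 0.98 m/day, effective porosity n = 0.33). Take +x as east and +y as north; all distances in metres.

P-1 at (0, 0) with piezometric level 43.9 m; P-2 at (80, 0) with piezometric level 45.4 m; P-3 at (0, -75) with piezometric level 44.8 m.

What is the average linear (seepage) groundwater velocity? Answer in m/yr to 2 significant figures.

∂h/∂x = (45.4 − 43.9) / (80 − 0) = +0.01875
∂h/∂y = (44.8 − 43.9) / (-75 − 0) = -0.01200
|∇h| = √(0.01875² + -0.01200²) = 0.02226
Seepage velocity v = K·i/n = 0.98 × 0.02226 / 0.33 = 0.06611 m/day = 24.15 m/yr.

24 m/yr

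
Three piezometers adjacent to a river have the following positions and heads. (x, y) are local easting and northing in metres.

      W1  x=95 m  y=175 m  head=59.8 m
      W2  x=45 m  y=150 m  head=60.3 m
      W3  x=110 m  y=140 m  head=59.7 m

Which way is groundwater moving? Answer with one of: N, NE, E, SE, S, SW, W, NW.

Differences from W1: to W2 (Δx, Δy, Δh) = (-50, -25, +0.5); to W3 = (15, -35, -0.1).
Determinant of the coordinate differences = (-50)·(-35) − 15·(-25) = 2125.
∂h/∂x = [(+0.5)·(-35) − (-0.1)·(-25)] / 2125 = -0.009412
∂h/∂y = [(-50)·(-0.1) − 15·(+0.5)] / 2125 = -0.001176
Flow = −∇h = (+0.009412 east, +0.001176 north), which points east.

E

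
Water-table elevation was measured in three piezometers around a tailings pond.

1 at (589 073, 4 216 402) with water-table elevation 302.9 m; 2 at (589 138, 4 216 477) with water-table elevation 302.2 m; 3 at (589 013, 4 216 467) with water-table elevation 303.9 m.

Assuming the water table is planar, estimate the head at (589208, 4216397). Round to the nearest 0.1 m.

301.0 m

Taking 1 as reference: 2−1 = (65, 75, -0.7); 3−1 = (-60, 65, +1.0).
Determinant of the coordinate differences = 65·65 − (-60)·75 = 8725.
∂h/∂x = [(-0.7)·65 − (+1.0)·75] / 8725 = -0.01381
∂h/∂y = [65·(+1.0) − (-60)·(-0.7)] / 8725 = +0.002636
h(589208, 4216397) = 302.9 + (-0.01381)·(135) + (+0.002636)·(-5) = 302.9 -1.864 -0.013 = 301.022 m.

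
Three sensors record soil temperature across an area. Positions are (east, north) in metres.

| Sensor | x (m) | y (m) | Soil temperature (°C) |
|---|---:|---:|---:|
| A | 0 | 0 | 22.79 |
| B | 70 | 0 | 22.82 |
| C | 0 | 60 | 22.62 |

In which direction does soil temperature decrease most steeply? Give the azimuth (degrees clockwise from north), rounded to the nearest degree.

∂T/∂x = (22.82 − 22.79) / (70 − 0) = +0.0004286
∂T/∂y = (22.62 − 22.79) / (60 − 0) = -0.002833
Steepest decrease is along −∇f: components (-0.0004286 E, +0.002833 N).
Azimuth = atan2(-0.0004286, +0.002833) = 351.4° ≈ 351°.

351°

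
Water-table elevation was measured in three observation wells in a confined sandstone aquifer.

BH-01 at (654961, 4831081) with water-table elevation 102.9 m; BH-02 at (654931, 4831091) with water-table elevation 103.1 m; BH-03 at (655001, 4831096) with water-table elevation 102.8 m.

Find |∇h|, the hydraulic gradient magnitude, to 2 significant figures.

Taking BH-01 as reference: BH-02−BH-01 = (-30, 10, +0.2); BH-03−BH-01 = (40, 15, -0.1).
Determinant of the coordinate differences = (-30)·15 − 40·10 = -850.
∂h/∂x = [(+0.2)·15 − (-0.1)·10] / -850 = -0.004706
∂h/∂y = [(-30)·(-0.1) − 40·(+0.2)] / -850 = +0.005882
|∇h| = √(-0.004706² + 0.005882²) = 0.007533

0.0075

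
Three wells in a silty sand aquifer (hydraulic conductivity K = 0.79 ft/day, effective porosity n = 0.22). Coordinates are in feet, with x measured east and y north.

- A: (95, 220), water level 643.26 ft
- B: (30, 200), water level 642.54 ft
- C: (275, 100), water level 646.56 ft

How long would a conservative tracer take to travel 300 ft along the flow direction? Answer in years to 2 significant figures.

Three-point gradient (reference A): Δ to B = (-65, -20, -0.72), Δ to C = (180, -120, +3.30).
∂h/∂x = +0.01337, ∂h/∂y = -0.007447 (det = 11400).
|∇h| = √(0.01337² + -0.007447²) = 0.0153
Seepage velocity v = K·i/n = 0.79 × 0.0153 / 0.22 = 0.05494 ft/day.
t = 300 / 0.05494 = 5461 days = 15 years.

15 years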